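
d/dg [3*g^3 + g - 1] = 9*g^2 + 1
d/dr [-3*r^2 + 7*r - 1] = 7 - 6*r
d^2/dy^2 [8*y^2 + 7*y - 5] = 16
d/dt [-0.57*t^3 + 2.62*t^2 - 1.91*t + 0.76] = -1.71*t^2 + 5.24*t - 1.91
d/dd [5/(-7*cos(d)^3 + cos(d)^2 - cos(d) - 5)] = 5*(-21*cos(d)^2 + 2*cos(d) - 1)*sin(d)/(7*cos(d)^3 - cos(d)^2 + cos(d) + 5)^2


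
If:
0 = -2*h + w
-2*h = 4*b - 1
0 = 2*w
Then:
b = 1/4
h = 0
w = 0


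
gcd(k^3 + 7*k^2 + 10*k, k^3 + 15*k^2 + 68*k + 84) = k + 2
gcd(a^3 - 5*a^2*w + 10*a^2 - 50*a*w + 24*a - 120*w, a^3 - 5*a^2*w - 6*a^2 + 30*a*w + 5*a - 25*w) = -a + 5*w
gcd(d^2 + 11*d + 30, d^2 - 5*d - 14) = 1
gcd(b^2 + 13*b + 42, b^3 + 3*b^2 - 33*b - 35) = b + 7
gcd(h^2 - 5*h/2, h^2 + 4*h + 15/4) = 1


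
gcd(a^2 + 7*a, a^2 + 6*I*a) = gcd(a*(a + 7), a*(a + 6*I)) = a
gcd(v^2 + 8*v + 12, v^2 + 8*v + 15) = 1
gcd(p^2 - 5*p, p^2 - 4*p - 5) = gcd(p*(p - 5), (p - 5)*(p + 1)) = p - 5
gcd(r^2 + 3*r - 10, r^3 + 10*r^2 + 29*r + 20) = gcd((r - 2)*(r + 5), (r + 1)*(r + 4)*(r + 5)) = r + 5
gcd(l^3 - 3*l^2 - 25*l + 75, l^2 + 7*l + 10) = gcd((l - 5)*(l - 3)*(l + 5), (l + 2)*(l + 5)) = l + 5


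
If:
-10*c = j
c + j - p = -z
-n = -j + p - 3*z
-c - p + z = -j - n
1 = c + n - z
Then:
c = 2/3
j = -20/3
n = 4/3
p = -5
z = 1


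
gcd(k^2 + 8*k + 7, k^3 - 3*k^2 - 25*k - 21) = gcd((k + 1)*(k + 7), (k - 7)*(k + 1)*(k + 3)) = k + 1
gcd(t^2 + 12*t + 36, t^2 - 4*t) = 1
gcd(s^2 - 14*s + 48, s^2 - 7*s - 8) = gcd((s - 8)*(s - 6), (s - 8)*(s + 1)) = s - 8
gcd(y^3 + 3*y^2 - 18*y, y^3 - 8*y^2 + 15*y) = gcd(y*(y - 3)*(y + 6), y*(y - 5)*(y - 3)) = y^2 - 3*y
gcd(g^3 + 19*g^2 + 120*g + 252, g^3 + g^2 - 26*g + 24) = g + 6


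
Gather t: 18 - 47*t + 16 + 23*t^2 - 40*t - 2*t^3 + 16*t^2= -2*t^3 + 39*t^2 - 87*t + 34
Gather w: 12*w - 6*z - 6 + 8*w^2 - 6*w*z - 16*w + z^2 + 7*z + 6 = 8*w^2 + w*(-6*z - 4) + z^2 + z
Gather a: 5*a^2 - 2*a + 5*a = 5*a^2 + 3*a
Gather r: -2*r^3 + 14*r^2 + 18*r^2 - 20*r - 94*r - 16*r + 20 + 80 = -2*r^3 + 32*r^2 - 130*r + 100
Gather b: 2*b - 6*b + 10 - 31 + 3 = -4*b - 18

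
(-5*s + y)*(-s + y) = 5*s^2 - 6*s*y + y^2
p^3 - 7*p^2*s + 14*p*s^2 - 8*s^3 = (p - 4*s)*(p - 2*s)*(p - s)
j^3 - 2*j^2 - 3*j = j*(j - 3)*(j + 1)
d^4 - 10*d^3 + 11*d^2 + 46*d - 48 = (d - 8)*(d - 3)*(d - 1)*(d + 2)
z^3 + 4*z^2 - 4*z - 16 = (z - 2)*(z + 2)*(z + 4)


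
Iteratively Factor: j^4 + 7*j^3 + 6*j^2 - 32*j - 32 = (j + 4)*(j^3 + 3*j^2 - 6*j - 8) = (j + 1)*(j + 4)*(j^2 + 2*j - 8) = (j + 1)*(j + 4)^2*(j - 2)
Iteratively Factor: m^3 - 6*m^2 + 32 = (m - 4)*(m^2 - 2*m - 8) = (m - 4)*(m + 2)*(m - 4)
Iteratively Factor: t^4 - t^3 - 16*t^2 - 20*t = (t + 2)*(t^3 - 3*t^2 - 10*t) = (t + 2)^2*(t^2 - 5*t) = t*(t + 2)^2*(t - 5)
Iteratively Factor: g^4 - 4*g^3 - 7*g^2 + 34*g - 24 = (g - 1)*(g^3 - 3*g^2 - 10*g + 24) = (g - 1)*(g + 3)*(g^2 - 6*g + 8) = (g - 4)*(g - 1)*(g + 3)*(g - 2)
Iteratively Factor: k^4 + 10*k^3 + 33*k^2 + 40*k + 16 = (k + 4)*(k^3 + 6*k^2 + 9*k + 4) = (k + 1)*(k + 4)*(k^2 + 5*k + 4) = (k + 1)^2*(k + 4)*(k + 4)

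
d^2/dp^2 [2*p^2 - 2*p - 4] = 4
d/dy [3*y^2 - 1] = 6*y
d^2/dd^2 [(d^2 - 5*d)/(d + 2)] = 28/(d^3 + 6*d^2 + 12*d + 8)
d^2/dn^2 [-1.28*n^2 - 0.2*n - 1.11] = -2.56000000000000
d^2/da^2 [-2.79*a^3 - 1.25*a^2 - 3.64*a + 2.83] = -16.74*a - 2.5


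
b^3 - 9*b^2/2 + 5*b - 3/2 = (b - 3)*(b - 1)*(b - 1/2)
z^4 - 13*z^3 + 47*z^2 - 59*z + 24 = (z - 8)*(z - 3)*(z - 1)^2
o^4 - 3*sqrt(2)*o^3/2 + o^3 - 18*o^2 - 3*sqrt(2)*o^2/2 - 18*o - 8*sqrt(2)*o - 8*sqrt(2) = (o + 1)*(o - 4*sqrt(2))*(o + sqrt(2)/2)*(o + 2*sqrt(2))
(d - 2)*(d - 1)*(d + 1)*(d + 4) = d^4 + 2*d^3 - 9*d^2 - 2*d + 8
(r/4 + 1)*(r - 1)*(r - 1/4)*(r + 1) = r^4/4 + 15*r^3/16 - r^2/2 - 15*r/16 + 1/4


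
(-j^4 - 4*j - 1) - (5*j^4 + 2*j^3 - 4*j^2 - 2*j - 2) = -6*j^4 - 2*j^3 + 4*j^2 - 2*j + 1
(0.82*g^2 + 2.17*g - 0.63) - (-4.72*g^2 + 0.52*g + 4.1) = 5.54*g^2 + 1.65*g - 4.73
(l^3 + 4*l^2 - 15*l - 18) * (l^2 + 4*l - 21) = l^5 + 8*l^4 - 20*l^3 - 162*l^2 + 243*l + 378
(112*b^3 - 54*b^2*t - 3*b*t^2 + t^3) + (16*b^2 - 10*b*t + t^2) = 112*b^3 - 54*b^2*t + 16*b^2 - 3*b*t^2 - 10*b*t + t^3 + t^2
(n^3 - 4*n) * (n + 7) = n^4 + 7*n^3 - 4*n^2 - 28*n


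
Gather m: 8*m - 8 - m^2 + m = -m^2 + 9*m - 8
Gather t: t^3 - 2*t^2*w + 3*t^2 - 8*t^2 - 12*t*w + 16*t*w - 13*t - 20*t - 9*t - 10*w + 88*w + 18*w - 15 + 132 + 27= t^3 + t^2*(-2*w - 5) + t*(4*w - 42) + 96*w + 144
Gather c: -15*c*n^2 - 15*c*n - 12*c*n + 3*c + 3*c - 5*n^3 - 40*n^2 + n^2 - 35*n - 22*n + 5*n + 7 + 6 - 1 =c*(-15*n^2 - 27*n + 6) - 5*n^3 - 39*n^2 - 52*n + 12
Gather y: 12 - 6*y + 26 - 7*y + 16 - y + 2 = 56 - 14*y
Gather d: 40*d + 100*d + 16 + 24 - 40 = 140*d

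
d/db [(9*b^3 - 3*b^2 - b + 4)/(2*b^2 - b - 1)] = (18*b^4 - 18*b^3 - 22*b^2 - 10*b + 5)/(4*b^4 - 4*b^3 - 3*b^2 + 2*b + 1)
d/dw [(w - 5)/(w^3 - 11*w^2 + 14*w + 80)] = 2*(3 - w)/(w^4 - 12*w^3 + 4*w^2 + 192*w + 256)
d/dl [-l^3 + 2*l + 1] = 2 - 3*l^2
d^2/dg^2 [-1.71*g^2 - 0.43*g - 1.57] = -3.42000000000000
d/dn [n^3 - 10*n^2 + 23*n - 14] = 3*n^2 - 20*n + 23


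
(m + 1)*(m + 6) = m^2 + 7*m + 6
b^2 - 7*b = b*(b - 7)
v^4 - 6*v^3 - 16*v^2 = v^2*(v - 8)*(v + 2)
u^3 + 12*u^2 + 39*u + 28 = (u + 1)*(u + 4)*(u + 7)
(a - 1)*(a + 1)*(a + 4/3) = a^3 + 4*a^2/3 - a - 4/3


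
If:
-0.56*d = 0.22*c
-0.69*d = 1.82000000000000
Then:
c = 6.71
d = -2.64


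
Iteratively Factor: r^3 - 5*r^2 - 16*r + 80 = (r + 4)*(r^2 - 9*r + 20) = (r - 5)*(r + 4)*(r - 4)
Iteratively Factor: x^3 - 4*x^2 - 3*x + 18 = (x - 3)*(x^2 - x - 6) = (x - 3)*(x + 2)*(x - 3)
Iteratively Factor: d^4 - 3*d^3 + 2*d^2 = (d - 2)*(d^3 - d^2) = d*(d - 2)*(d^2 - d) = d^2*(d - 2)*(d - 1)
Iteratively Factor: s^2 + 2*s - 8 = (s - 2)*(s + 4)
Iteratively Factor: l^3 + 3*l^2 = (l + 3)*(l^2) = l*(l + 3)*(l)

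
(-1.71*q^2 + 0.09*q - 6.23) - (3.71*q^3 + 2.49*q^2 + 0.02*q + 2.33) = -3.71*q^3 - 4.2*q^2 + 0.07*q - 8.56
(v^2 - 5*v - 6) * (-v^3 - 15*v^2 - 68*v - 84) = -v^5 - 10*v^4 + 13*v^3 + 346*v^2 + 828*v + 504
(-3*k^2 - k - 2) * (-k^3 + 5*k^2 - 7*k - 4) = 3*k^5 - 14*k^4 + 18*k^3 + 9*k^2 + 18*k + 8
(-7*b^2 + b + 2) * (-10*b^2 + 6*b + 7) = 70*b^4 - 52*b^3 - 63*b^2 + 19*b + 14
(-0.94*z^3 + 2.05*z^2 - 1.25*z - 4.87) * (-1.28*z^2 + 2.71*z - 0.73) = 1.2032*z^5 - 5.1714*z^4 + 7.8417*z^3 + 1.3496*z^2 - 12.2852*z + 3.5551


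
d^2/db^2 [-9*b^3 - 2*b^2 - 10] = -54*b - 4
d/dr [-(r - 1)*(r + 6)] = -2*r - 5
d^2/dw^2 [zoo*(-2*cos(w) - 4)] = zoo*cos(w)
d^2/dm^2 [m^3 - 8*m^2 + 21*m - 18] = 6*m - 16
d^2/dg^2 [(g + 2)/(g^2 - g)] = 2*(g^3 + 6*g^2 - 6*g + 2)/(g^3*(g^3 - 3*g^2 + 3*g - 1))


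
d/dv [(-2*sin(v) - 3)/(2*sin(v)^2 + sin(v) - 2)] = (4*sin(v)^2 + 12*sin(v) + 7)*cos(v)/(sin(v) - cos(2*v) - 1)^2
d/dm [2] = 0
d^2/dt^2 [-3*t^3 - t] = -18*t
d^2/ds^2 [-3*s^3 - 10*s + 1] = -18*s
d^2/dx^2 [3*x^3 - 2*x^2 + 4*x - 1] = 18*x - 4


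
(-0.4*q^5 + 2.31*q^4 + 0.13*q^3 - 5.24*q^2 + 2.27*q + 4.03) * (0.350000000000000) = -0.14*q^5 + 0.8085*q^4 + 0.0455*q^3 - 1.834*q^2 + 0.7945*q + 1.4105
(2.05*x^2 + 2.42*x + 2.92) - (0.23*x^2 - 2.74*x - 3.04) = 1.82*x^2 + 5.16*x + 5.96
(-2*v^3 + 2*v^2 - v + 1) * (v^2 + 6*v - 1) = -2*v^5 - 10*v^4 + 13*v^3 - 7*v^2 + 7*v - 1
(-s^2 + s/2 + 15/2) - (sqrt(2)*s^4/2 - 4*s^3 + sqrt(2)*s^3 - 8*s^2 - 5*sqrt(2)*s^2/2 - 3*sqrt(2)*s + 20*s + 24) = -sqrt(2)*s^4/2 - sqrt(2)*s^3 + 4*s^3 + 5*sqrt(2)*s^2/2 + 7*s^2 - 39*s/2 + 3*sqrt(2)*s - 33/2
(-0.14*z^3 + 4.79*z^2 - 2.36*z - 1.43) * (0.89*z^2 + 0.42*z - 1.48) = -0.1246*z^5 + 4.2043*z^4 + 0.1186*z^3 - 9.3531*z^2 + 2.8922*z + 2.1164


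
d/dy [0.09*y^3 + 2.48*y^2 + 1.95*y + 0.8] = 0.27*y^2 + 4.96*y + 1.95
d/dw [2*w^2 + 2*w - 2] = 4*w + 2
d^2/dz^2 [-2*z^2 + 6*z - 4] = -4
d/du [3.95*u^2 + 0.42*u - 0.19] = 7.9*u + 0.42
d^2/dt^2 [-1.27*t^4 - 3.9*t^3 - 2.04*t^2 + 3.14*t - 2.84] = -15.24*t^2 - 23.4*t - 4.08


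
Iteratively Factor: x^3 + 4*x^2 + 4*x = (x)*(x^2 + 4*x + 4) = x*(x + 2)*(x + 2)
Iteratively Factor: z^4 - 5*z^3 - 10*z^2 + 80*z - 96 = (z - 3)*(z^3 - 2*z^2 - 16*z + 32) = (z - 3)*(z - 2)*(z^2 - 16) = (z - 3)*(z - 2)*(z + 4)*(z - 4)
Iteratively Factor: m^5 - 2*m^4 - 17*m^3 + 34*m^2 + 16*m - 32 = (m - 2)*(m^4 - 17*m^2 + 16) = (m - 2)*(m + 4)*(m^3 - 4*m^2 - m + 4) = (m - 2)*(m + 1)*(m + 4)*(m^2 - 5*m + 4) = (m - 4)*(m - 2)*(m + 1)*(m + 4)*(m - 1)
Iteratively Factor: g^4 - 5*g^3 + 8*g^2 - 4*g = (g - 2)*(g^3 - 3*g^2 + 2*g) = (g - 2)*(g - 1)*(g^2 - 2*g) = (g - 2)^2*(g - 1)*(g)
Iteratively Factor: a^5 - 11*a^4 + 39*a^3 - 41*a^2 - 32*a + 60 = (a - 5)*(a^4 - 6*a^3 + 9*a^2 + 4*a - 12) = (a - 5)*(a - 2)*(a^3 - 4*a^2 + a + 6) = (a - 5)*(a - 2)^2*(a^2 - 2*a - 3) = (a - 5)*(a - 2)^2*(a + 1)*(a - 3)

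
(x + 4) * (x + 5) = x^2 + 9*x + 20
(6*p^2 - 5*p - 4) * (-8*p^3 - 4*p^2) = -48*p^5 + 16*p^4 + 52*p^3 + 16*p^2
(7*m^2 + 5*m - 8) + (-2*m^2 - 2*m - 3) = 5*m^2 + 3*m - 11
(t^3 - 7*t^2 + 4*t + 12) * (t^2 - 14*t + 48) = t^5 - 21*t^4 + 150*t^3 - 380*t^2 + 24*t + 576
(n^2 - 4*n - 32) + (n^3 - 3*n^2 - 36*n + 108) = n^3 - 2*n^2 - 40*n + 76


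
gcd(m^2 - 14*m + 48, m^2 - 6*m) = m - 6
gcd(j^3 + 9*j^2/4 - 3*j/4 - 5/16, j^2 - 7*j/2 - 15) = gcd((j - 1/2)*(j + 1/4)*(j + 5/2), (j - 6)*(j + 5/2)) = j + 5/2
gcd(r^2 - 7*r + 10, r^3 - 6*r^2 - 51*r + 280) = r - 5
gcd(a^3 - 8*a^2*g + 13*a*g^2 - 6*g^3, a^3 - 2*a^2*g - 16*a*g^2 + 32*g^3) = 1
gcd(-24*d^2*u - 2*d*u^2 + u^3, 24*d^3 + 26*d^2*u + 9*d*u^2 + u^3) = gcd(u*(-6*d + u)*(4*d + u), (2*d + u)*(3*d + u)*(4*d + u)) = 4*d + u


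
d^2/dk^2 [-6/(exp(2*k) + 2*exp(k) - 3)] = 12*(-4*(exp(k) + 1)^2*exp(k) + (2*exp(k) + 1)*(exp(2*k) + 2*exp(k) - 3))*exp(k)/(exp(2*k) + 2*exp(k) - 3)^3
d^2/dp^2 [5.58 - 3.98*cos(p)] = 3.98*cos(p)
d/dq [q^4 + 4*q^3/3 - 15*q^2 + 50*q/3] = 4*q^3 + 4*q^2 - 30*q + 50/3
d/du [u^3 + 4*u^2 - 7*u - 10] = 3*u^2 + 8*u - 7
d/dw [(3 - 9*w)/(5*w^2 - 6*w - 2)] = 3*(15*w^2 - 10*w + 12)/(25*w^4 - 60*w^3 + 16*w^2 + 24*w + 4)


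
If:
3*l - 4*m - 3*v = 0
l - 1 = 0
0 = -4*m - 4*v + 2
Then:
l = 1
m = 3/2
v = -1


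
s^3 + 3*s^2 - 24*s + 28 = (s - 2)^2*(s + 7)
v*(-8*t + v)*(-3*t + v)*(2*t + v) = 48*t^3*v + 2*t^2*v^2 - 9*t*v^3 + v^4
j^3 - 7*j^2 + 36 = (j - 6)*(j - 3)*(j + 2)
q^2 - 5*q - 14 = (q - 7)*(q + 2)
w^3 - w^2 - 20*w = w*(w - 5)*(w + 4)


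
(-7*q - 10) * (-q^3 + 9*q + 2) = 7*q^4 + 10*q^3 - 63*q^2 - 104*q - 20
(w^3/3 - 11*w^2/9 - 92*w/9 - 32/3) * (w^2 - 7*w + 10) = w^5/3 - 32*w^4/9 + 5*w^3/3 + 146*w^2/3 - 248*w/9 - 320/3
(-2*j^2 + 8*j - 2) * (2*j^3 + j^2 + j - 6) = -4*j^5 + 14*j^4 + 2*j^3 + 18*j^2 - 50*j + 12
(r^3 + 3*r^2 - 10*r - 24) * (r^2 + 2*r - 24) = r^5 + 5*r^4 - 28*r^3 - 116*r^2 + 192*r + 576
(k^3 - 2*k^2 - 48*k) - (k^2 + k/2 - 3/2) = k^3 - 3*k^2 - 97*k/2 + 3/2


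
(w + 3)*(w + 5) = w^2 + 8*w + 15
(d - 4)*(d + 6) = d^2 + 2*d - 24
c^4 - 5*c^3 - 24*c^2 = c^2*(c - 8)*(c + 3)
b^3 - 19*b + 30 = (b - 3)*(b - 2)*(b + 5)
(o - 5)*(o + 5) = o^2 - 25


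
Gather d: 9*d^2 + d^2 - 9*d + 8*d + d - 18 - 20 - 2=10*d^2 - 40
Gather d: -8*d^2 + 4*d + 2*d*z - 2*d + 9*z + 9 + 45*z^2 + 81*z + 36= -8*d^2 + d*(2*z + 2) + 45*z^2 + 90*z + 45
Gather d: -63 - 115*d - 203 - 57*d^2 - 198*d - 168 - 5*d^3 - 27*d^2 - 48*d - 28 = -5*d^3 - 84*d^2 - 361*d - 462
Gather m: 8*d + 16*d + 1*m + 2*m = 24*d + 3*m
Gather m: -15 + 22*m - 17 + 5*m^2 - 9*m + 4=5*m^2 + 13*m - 28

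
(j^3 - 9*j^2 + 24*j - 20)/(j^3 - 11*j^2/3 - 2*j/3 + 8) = 3*(j^2 - 7*j + 10)/(3*j^2 - 5*j - 12)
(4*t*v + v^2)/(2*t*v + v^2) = (4*t + v)/(2*t + v)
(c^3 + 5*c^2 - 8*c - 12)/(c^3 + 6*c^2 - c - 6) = (c - 2)/(c - 1)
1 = 1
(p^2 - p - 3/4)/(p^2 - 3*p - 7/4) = (2*p - 3)/(2*p - 7)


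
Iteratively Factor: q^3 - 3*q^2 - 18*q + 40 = (q - 2)*(q^2 - q - 20) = (q - 5)*(q - 2)*(q + 4)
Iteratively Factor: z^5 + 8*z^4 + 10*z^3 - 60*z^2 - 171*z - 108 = (z + 3)*(z^4 + 5*z^3 - 5*z^2 - 45*z - 36) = (z + 3)^2*(z^3 + 2*z^2 - 11*z - 12) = (z + 1)*(z + 3)^2*(z^2 + z - 12) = (z + 1)*(z + 3)^2*(z + 4)*(z - 3)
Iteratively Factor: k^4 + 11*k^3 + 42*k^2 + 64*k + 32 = (k + 4)*(k^3 + 7*k^2 + 14*k + 8) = (k + 2)*(k + 4)*(k^2 + 5*k + 4) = (k + 2)*(k + 4)^2*(k + 1)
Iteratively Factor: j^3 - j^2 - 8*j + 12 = (j - 2)*(j^2 + j - 6) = (j - 2)^2*(j + 3)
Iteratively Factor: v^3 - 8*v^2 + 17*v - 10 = (v - 1)*(v^2 - 7*v + 10) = (v - 5)*(v - 1)*(v - 2)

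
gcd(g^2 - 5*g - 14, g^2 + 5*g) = 1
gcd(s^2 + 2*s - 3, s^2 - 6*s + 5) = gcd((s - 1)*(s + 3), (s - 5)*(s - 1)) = s - 1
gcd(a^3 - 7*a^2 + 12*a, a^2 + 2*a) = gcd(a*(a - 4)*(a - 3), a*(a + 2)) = a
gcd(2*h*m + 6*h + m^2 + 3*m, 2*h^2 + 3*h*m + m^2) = 2*h + m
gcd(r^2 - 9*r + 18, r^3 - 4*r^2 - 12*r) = r - 6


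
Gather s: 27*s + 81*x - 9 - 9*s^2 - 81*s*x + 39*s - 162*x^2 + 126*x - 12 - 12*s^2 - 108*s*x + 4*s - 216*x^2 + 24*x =-21*s^2 + s*(70 - 189*x) - 378*x^2 + 231*x - 21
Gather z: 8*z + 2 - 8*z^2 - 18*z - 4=-8*z^2 - 10*z - 2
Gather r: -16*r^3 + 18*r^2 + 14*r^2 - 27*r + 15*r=-16*r^3 + 32*r^2 - 12*r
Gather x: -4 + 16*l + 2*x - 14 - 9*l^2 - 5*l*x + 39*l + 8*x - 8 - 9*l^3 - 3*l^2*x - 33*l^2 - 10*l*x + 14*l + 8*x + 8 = -9*l^3 - 42*l^2 + 69*l + x*(-3*l^2 - 15*l + 18) - 18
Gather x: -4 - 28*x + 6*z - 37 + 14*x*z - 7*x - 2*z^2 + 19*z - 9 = x*(14*z - 35) - 2*z^2 + 25*z - 50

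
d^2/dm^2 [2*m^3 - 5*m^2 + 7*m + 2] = 12*m - 10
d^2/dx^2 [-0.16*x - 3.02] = 0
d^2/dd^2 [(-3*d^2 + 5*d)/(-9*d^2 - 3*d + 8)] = 36*(-27*d^3 + 36*d^2 - 60*d + 4)/(729*d^6 + 729*d^5 - 1701*d^4 - 1269*d^3 + 1512*d^2 + 576*d - 512)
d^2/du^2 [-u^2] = -2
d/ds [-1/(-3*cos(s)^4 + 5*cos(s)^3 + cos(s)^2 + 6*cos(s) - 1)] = (12*cos(s)^3 - 15*cos(s)^2 - 2*cos(s) - 6)*sin(s)/(-3*cos(s)^4 + 5*cos(s)^3 + cos(s)^2 + 6*cos(s) - 1)^2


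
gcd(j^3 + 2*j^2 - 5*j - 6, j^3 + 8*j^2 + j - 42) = j^2 + j - 6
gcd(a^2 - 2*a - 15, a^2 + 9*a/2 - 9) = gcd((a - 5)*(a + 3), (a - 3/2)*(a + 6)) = 1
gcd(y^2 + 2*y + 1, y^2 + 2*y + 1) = y^2 + 2*y + 1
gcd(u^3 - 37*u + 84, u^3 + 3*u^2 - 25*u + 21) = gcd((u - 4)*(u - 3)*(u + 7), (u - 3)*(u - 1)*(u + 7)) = u^2 + 4*u - 21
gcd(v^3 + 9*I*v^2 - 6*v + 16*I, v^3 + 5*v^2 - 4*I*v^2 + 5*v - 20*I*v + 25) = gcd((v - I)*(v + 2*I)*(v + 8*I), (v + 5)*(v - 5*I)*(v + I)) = 1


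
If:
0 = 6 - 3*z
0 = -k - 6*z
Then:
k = -12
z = 2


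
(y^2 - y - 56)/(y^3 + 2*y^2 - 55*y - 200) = (y + 7)/(y^2 + 10*y + 25)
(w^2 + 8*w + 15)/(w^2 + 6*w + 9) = (w + 5)/(w + 3)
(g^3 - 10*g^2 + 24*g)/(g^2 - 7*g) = (g^2 - 10*g + 24)/(g - 7)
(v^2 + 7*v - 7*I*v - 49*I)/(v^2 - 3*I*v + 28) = (v + 7)/(v + 4*I)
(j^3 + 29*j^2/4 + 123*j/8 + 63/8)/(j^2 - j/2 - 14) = (4*j^2 + 15*j + 9)/(4*(j - 4))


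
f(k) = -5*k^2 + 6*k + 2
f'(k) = 6 - 10*k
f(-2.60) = -47.40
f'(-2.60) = 32.00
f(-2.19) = -35.12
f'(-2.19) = 27.90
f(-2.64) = -48.69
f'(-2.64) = 32.40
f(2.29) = -10.48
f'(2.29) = -16.90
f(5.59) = -120.70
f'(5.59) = -49.90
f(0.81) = 3.58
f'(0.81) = -2.10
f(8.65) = -320.21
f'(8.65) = -80.50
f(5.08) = -96.55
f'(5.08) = -44.80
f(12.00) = -646.00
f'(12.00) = -114.00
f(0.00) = 2.00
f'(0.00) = 6.00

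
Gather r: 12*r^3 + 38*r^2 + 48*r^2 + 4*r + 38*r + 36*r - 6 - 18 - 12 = 12*r^3 + 86*r^2 + 78*r - 36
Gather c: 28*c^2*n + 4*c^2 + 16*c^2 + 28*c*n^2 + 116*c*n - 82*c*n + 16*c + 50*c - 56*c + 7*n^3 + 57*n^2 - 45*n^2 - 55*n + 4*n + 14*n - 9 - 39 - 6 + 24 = c^2*(28*n + 20) + c*(28*n^2 + 34*n + 10) + 7*n^3 + 12*n^2 - 37*n - 30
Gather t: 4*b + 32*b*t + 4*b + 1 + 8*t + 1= 8*b + t*(32*b + 8) + 2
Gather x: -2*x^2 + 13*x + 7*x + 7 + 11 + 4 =-2*x^2 + 20*x + 22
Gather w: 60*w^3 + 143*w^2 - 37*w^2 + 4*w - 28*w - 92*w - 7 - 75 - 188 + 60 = 60*w^3 + 106*w^2 - 116*w - 210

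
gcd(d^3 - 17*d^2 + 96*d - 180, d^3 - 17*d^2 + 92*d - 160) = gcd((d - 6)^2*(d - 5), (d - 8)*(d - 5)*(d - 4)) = d - 5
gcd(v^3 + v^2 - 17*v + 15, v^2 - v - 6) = v - 3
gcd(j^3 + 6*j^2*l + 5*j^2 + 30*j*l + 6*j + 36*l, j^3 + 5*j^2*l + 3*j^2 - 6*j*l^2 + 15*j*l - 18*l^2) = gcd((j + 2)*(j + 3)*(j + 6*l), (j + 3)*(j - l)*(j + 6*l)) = j^2 + 6*j*l + 3*j + 18*l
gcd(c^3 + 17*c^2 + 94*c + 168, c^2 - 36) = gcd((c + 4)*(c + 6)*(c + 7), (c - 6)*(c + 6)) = c + 6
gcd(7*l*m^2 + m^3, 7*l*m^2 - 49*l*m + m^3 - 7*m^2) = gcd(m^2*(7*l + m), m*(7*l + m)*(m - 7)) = 7*l*m + m^2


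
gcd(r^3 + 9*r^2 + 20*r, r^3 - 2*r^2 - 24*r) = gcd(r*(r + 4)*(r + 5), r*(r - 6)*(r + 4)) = r^2 + 4*r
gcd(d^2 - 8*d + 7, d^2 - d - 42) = d - 7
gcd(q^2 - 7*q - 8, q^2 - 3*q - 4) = q + 1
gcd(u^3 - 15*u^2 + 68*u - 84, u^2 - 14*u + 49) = u - 7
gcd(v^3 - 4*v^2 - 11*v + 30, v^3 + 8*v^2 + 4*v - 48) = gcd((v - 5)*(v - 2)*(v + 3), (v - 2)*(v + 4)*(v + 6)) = v - 2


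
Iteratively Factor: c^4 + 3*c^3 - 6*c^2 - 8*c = (c)*(c^3 + 3*c^2 - 6*c - 8) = c*(c - 2)*(c^2 + 5*c + 4) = c*(c - 2)*(c + 4)*(c + 1)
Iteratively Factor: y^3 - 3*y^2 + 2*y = (y - 1)*(y^2 - 2*y) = y*(y - 1)*(y - 2)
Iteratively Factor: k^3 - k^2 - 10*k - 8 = (k + 2)*(k^2 - 3*k - 4) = (k - 4)*(k + 2)*(k + 1)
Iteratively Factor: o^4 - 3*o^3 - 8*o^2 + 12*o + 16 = (o + 1)*(o^3 - 4*o^2 - 4*o + 16) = (o + 1)*(o + 2)*(o^2 - 6*o + 8) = (o - 2)*(o + 1)*(o + 2)*(o - 4)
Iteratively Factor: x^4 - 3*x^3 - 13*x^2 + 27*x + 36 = (x + 3)*(x^3 - 6*x^2 + 5*x + 12) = (x - 3)*(x + 3)*(x^2 - 3*x - 4) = (x - 3)*(x + 1)*(x + 3)*(x - 4)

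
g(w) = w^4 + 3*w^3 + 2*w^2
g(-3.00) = 18.00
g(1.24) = 11.16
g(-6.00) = 720.00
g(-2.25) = 1.58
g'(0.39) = 3.17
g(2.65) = 119.19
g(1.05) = 6.89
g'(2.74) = 160.81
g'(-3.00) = -39.00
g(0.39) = 0.51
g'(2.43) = 120.26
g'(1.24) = 26.42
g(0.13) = 0.04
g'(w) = 4*w^3 + 9*w^2 + 4*w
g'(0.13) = 0.68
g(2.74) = 133.09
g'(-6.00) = -564.00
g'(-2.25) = -9.00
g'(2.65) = 148.24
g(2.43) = 89.72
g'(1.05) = 18.75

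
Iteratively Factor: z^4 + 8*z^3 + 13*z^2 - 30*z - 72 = (z - 2)*(z^3 + 10*z^2 + 33*z + 36) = (z - 2)*(z + 4)*(z^2 + 6*z + 9) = (z - 2)*(z + 3)*(z + 4)*(z + 3)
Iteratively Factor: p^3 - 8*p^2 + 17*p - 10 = (p - 5)*(p^2 - 3*p + 2) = (p - 5)*(p - 2)*(p - 1)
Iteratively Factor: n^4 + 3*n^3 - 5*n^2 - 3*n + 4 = (n + 1)*(n^3 + 2*n^2 - 7*n + 4) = (n - 1)*(n + 1)*(n^2 + 3*n - 4) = (n - 1)^2*(n + 1)*(n + 4)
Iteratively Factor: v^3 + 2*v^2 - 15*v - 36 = (v + 3)*(v^2 - v - 12) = (v + 3)^2*(v - 4)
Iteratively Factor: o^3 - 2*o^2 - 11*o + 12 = (o - 1)*(o^2 - o - 12) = (o - 1)*(o + 3)*(o - 4)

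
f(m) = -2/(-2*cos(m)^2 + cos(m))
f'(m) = -2*(-4*sin(m)*cos(m) + sin(m))/(-2*cos(m)^2 + cos(m))^2 = 2*(-sin(m)/cos(m)^2 + 4*tan(m))/(2*cos(m) - 1)^2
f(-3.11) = 0.67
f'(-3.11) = 0.04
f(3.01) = 0.68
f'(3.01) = -0.15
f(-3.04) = 0.67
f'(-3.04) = 0.11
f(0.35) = 2.42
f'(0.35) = 2.78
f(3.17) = 0.67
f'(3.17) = 0.03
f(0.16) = 2.08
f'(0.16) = 1.02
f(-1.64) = 25.41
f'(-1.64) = 411.12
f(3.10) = 0.67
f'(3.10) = -0.05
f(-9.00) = 0.78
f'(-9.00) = 0.58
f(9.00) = 0.78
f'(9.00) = -0.58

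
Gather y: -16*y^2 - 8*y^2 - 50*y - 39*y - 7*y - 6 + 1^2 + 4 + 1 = -24*y^2 - 96*y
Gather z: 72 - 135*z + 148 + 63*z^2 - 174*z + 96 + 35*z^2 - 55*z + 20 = 98*z^2 - 364*z + 336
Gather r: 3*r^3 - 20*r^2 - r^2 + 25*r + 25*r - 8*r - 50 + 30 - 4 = 3*r^3 - 21*r^2 + 42*r - 24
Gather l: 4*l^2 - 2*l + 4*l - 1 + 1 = 4*l^2 + 2*l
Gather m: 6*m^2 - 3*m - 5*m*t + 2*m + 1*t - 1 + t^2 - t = 6*m^2 + m*(-5*t - 1) + t^2 - 1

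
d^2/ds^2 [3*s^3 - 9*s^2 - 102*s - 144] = 18*s - 18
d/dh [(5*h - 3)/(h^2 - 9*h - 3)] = (-5*h^2 + 6*h - 42)/(h^4 - 18*h^3 + 75*h^2 + 54*h + 9)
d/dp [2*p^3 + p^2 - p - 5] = 6*p^2 + 2*p - 1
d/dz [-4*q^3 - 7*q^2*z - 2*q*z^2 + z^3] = -7*q^2 - 4*q*z + 3*z^2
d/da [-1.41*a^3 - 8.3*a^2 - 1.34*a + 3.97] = -4.23*a^2 - 16.6*a - 1.34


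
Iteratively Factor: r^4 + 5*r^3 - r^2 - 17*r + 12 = (r - 1)*(r^3 + 6*r^2 + 5*r - 12) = (r - 1)*(r + 3)*(r^2 + 3*r - 4) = (r - 1)*(r + 3)*(r + 4)*(r - 1)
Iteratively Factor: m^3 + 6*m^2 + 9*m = (m)*(m^2 + 6*m + 9) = m*(m + 3)*(m + 3)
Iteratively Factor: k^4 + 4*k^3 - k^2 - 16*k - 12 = (k + 2)*(k^3 + 2*k^2 - 5*k - 6) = (k + 1)*(k + 2)*(k^2 + k - 6) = (k - 2)*(k + 1)*(k + 2)*(k + 3)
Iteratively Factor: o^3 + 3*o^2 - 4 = (o + 2)*(o^2 + o - 2) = (o + 2)^2*(o - 1)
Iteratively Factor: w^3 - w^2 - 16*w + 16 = (w - 4)*(w^2 + 3*w - 4) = (w - 4)*(w + 4)*(w - 1)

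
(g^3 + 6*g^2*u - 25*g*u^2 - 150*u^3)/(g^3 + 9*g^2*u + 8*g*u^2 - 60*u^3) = (-g + 5*u)/(-g + 2*u)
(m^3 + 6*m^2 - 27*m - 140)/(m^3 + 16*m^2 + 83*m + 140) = (m - 5)/(m + 5)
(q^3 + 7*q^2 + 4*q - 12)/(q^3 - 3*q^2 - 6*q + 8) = (q + 6)/(q - 4)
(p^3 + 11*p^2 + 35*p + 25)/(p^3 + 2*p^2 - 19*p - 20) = (p + 5)/(p - 4)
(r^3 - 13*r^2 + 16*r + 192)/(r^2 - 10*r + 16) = (r^2 - 5*r - 24)/(r - 2)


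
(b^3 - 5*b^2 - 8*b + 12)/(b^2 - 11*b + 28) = (b^3 - 5*b^2 - 8*b + 12)/(b^2 - 11*b + 28)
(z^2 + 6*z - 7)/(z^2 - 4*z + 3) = (z + 7)/(z - 3)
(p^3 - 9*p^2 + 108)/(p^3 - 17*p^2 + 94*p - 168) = (p^2 - 3*p - 18)/(p^2 - 11*p + 28)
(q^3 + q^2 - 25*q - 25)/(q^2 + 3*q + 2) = (q^2 - 25)/(q + 2)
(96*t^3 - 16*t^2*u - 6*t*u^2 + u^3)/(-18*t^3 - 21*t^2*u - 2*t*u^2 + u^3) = (-16*t^2 + u^2)/(3*t^2 + 4*t*u + u^2)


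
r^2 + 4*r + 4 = (r + 2)^2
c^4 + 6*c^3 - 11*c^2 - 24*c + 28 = (c - 2)*(c - 1)*(c + 2)*(c + 7)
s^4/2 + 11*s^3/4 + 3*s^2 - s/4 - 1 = (s/2 + 1/2)*(s - 1/2)*(s + 1)*(s + 4)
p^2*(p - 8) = p^3 - 8*p^2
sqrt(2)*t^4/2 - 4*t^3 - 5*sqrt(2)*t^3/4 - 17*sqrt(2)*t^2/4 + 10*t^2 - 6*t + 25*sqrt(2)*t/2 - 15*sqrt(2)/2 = (t - 3/2)*(t - 1)*(t - 5*sqrt(2))*(sqrt(2)*t/2 + 1)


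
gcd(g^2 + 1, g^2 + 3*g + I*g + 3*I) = g + I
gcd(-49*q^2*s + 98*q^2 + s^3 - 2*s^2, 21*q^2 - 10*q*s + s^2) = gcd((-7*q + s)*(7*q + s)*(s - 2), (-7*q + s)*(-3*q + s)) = 7*q - s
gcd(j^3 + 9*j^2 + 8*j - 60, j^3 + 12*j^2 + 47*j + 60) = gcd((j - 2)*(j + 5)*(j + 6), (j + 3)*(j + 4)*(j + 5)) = j + 5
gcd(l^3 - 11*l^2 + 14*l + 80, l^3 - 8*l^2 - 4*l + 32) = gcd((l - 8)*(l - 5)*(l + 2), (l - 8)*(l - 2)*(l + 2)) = l^2 - 6*l - 16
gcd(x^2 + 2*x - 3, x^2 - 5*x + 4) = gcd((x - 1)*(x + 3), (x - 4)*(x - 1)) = x - 1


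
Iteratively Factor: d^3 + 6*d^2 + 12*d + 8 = (d + 2)*(d^2 + 4*d + 4) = (d + 2)^2*(d + 2)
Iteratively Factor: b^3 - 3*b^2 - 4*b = (b - 4)*(b^2 + b) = b*(b - 4)*(b + 1)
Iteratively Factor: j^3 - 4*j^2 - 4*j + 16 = (j + 2)*(j^2 - 6*j + 8) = (j - 4)*(j + 2)*(j - 2)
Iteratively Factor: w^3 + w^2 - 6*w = (w - 2)*(w^2 + 3*w) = (w - 2)*(w + 3)*(w)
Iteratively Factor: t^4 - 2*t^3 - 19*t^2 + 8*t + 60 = (t + 2)*(t^3 - 4*t^2 - 11*t + 30) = (t - 2)*(t + 2)*(t^2 - 2*t - 15) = (t - 2)*(t + 2)*(t + 3)*(t - 5)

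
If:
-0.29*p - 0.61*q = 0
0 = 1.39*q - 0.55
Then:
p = -0.83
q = 0.40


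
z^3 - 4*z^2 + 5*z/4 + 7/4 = (z - 7/2)*(z - 1)*(z + 1/2)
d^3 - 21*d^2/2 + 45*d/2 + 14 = (d - 7)*(d - 4)*(d + 1/2)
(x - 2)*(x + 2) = x^2 - 4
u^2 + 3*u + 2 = (u + 1)*(u + 2)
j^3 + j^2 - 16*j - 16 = (j - 4)*(j + 1)*(j + 4)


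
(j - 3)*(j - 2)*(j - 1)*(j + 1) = j^4 - 5*j^3 + 5*j^2 + 5*j - 6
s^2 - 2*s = s*(s - 2)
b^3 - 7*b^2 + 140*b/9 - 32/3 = (b - 3)*(b - 8/3)*(b - 4/3)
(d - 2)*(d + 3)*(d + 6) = d^3 + 7*d^2 - 36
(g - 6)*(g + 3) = g^2 - 3*g - 18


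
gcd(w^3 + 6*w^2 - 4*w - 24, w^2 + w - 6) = w - 2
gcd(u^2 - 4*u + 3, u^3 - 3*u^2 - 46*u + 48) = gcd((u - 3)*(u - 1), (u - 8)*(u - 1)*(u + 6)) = u - 1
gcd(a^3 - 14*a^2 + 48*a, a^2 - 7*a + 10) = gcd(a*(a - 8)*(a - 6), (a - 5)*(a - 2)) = 1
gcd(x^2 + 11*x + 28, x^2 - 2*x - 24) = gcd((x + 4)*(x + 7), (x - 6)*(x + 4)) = x + 4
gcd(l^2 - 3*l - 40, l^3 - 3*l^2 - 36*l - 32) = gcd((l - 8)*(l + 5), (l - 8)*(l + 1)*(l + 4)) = l - 8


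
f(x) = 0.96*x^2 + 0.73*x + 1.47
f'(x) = 1.92*x + 0.73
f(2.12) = 7.33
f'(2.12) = 4.80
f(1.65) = 5.29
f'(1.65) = 3.90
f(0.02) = 1.48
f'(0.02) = 0.77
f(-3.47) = 10.50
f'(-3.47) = -5.93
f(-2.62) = 6.15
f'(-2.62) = -4.30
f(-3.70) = 11.91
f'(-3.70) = -6.37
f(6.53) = 47.17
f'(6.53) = 13.27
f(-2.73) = 6.63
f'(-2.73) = -4.51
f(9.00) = 85.80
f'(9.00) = 18.01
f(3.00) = 12.30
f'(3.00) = 6.49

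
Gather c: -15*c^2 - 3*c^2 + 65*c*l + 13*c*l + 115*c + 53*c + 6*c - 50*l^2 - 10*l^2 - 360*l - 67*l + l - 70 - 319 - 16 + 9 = -18*c^2 + c*(78*l + 174) - 60*l^2 - 426*l - 396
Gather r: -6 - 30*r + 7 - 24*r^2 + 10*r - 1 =-24*r^2 - 20*r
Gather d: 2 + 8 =10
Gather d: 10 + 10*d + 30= 10*d + 40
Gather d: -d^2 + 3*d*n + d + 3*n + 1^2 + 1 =-d^2 + d*(3*n + 1) + 3*n + 2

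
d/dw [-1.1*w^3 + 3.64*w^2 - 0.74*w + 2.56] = -3.3*w^2 + 7.28*w - 0.74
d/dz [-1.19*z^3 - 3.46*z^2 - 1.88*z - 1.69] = -3.57*z^2 - 6.92*z - 1.88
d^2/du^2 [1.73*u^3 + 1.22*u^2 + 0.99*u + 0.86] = 10.38*u + 2.44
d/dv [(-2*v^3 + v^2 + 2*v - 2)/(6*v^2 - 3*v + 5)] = (-12*v^4 + 12*v^3 - 45*v^2 + 34*v + 4)/(36*v^4 - 36*v^3 + 69*v^2 - 30*v + 25)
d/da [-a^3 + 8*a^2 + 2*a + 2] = -3*a^2 + 16*a + 2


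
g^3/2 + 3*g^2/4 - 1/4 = (g/2 + 1/2)*(g - 1/2)*(g + 1)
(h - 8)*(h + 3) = h^2 - 5*h - 24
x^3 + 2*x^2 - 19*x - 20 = (x - 4)*(x + 1)*(x + 5)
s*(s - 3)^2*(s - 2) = s^4 - 8*s^3 + 21*s^2 - 18*s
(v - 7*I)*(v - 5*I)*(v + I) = v^3 - 11*I*v^2 - 23*v - 35*I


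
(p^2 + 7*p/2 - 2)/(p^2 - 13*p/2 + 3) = (p + 4)/(p - 6)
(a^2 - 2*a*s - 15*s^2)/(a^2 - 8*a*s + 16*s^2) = (a^2 - 2*a*s - 15*s^2)/(a^2 - 8*a*s + 16*s^2)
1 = 1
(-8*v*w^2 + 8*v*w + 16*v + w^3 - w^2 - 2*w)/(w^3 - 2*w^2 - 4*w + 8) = (-8*v*w - 8*v + w^2 + w)/(w^2 - 4)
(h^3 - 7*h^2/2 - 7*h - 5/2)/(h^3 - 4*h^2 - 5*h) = (h + 1/2)/h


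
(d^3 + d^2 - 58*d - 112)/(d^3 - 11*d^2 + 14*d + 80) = (d + 7)/(d - 5)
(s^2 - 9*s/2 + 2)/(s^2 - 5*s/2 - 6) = (2*s - 1)/(2*s + 3)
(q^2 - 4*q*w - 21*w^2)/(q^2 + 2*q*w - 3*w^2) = (q - 7*w)/(q - w)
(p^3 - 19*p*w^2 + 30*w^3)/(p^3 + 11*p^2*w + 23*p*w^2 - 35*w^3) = (p^2 - 5*p*w + 6*w^2)/(p^2 + 6*p*w - 7*w^2)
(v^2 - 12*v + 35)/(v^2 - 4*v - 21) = (v - 5)/(v + 3)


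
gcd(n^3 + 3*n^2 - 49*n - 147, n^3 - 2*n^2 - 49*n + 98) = n^2 - 49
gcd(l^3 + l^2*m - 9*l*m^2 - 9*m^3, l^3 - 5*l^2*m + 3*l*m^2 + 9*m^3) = l^2 - 2*l*m - 3*m^2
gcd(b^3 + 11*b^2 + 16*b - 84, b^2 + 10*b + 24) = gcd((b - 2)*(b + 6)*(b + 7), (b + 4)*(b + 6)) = b + 6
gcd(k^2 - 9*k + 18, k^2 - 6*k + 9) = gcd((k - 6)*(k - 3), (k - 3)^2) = k - 3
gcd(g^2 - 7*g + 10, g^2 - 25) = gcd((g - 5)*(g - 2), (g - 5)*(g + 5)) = g - 5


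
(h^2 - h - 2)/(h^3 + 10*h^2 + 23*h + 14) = (h - 2)/(h^2 + 9*h + 14)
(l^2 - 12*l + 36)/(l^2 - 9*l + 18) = (l - 6)/(l - 3)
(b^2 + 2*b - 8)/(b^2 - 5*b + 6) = (b + 4)/(b - 3)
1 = 1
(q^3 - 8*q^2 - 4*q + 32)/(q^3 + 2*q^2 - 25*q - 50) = (q^2 - 10*q + 16)/(q^2 - 25)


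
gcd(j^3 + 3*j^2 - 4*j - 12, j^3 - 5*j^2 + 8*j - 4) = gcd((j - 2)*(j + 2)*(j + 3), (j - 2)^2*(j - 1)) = j - 2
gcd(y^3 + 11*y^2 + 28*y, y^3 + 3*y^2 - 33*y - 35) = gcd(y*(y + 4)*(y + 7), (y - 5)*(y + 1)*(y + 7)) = y + 7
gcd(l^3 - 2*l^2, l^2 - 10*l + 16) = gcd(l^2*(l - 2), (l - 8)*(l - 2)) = l - 2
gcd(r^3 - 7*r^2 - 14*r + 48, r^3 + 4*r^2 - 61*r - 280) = r - 8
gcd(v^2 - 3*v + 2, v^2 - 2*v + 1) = v - 1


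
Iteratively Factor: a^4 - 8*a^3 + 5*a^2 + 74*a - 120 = (a - 2)*(a^3 - 6*a^2 - 7*a + 60) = (a - 2)*(a + 3)*(a^2 - 9*a + 20) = (a - 4)*(a - 2)*(a + 3)*(a - 5)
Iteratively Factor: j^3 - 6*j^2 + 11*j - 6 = (j - 1)*(j^2 - 5*j + 6) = (j - 3)*(j - 1)*(j - 2)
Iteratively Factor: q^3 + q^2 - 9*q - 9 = (q - 3)*(q^2 + 4*q + 3) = (q - 3)*(q + 1)*(q + 3)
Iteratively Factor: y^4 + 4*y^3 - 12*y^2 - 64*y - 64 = (y - 4)*(y^3 + 8*y^2 + 20*y + 16) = (y - 4)*(y + 2)*(y^2 + 6*y + 8) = (y - 4)*(y + 2)^2*(y + 4)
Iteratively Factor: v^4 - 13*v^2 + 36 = (v + 3)*(v^3 - 3*v^2 - 4*v + 12) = (v + 2)*(v + 3)*(v^2 - 5*v + 6) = (v - 2)*(v + 2)*(v + 3)*(v - 3)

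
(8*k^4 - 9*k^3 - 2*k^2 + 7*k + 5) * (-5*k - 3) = -40*k^5 + 21*k^4 + 37*k^3 - 29*k^2 - 46*k - 15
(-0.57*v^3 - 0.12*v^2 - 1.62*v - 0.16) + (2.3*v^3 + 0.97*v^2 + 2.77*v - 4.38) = 1.73*v^3 + 0.85*v^2 + 1.15*v - 4.54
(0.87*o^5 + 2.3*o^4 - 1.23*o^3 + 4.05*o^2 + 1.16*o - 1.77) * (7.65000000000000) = 6.6555*o^5 + 17.595*o^4 - 9.4095*o^3 + 30.9825*o^2 + 8.874*o - 13.5405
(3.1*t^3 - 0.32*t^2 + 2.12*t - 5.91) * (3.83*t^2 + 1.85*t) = 11.873*t^5 + 4.5094*t^4 + 7.5276*t^3 - 18.7133*t^2 - 10.9335*t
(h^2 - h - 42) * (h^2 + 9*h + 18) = h^4 + 8*h^3 - 33*h^2 - 396*h - 756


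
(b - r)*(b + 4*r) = b^2 + 3*b*r - 4*r^2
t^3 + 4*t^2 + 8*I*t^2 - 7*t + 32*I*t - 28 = (t + 4)*(t + I)*(t + 7*I)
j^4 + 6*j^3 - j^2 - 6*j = j*(j - 1)*(j + 1)*(j + 6)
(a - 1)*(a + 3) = a^2 + 2*a - 3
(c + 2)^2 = c^2 + 4*c + 4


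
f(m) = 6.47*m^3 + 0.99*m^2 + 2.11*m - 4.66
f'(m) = 19.41*m^2 + 1.98*m + 2.11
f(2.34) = 88.60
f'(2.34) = 113.02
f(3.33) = 252.26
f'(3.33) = 223.94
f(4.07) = 456.53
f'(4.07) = 331.69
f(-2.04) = -59.77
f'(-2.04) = 78.85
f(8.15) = 3580.79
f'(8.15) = 1307.51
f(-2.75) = -137.53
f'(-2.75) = 143.45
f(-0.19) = -5.07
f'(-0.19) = 2.43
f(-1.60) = -32.00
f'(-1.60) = 48.63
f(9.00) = 4811.15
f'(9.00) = 1592.14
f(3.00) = 185.27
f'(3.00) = 182.74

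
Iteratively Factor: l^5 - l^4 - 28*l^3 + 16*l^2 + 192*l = (l + 4)*(l^4 - 5*l^3 - 8*l^2 + 48*l) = (l - 4)*(l + 4)*(l^3 - l^2 - 12*l) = l*(l - 4)*(l + 4)*(l^2 - l - 12) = l*(l - 4)*(l + 3)*(l + 4)*(l - 4)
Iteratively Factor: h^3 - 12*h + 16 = (h - 2)*(h^2 + 2*h - 8) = (h - 2)*(h + 4)*(h - 2)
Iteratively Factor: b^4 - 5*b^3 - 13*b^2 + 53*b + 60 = (b + 1)*(b^3 - 6*b^2 - 7*b + 60) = (b - 5)*(b + 1)*(b^2 - b - 12) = (b - 5)*(b - 4)*(b + 1)*(b + 3)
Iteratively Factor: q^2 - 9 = (q + 3)*(q - 3)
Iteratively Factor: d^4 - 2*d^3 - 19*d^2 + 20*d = (d + 4)*(d^3 - 6*d^2 + 5*d) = d*(d + 4)*(d^2 - 6*d + 5) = d*(d - 1)*(d + 4)*(d - 5)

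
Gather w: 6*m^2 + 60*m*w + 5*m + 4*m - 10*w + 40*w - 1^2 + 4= 6*m^2 + 9*m + w*(60*m + 30) + 3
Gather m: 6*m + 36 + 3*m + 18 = 9*m + 54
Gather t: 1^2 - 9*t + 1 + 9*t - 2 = 0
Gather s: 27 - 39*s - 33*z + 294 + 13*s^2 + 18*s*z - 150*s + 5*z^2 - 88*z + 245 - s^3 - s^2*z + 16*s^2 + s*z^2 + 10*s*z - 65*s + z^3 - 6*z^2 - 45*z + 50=-s^3 + s^2*(29 - z) + s*(z^2 + 28*z - 254) + z^3 - z^2 - 166*z + 616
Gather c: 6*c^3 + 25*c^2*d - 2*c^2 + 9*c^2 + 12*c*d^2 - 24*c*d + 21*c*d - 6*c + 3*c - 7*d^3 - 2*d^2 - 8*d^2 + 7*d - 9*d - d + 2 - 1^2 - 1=6*c^3 + c^2*(25*d + 7) + c*(12*d^2 - 3*d - 3) - 7*d^3 - 10*d^2 - 3*d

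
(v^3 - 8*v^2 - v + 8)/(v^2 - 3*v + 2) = (v^2 - 7*v - 8)/(v - 2)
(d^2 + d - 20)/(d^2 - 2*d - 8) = (d + 5)/(d + 2)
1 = 1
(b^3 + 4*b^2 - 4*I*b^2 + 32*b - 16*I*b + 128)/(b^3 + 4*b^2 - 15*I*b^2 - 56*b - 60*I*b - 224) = (b + 4*I)/(b - 7*I)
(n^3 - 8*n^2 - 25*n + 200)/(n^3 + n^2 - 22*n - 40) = (n^2 - 3*n - 40)/(n^2 + 6*n + 8)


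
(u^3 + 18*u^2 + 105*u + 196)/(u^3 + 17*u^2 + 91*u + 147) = (u + 4)/(u + 3)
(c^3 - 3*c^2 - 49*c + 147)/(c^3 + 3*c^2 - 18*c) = (c^2 - 49)/(c*(c + 6))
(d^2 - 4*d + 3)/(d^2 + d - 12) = (d - 1)/(d + 4)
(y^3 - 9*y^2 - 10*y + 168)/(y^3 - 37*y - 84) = (y - 6)/(y + 3)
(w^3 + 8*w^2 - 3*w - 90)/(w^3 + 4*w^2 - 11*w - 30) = (w + 6)/(w + 2)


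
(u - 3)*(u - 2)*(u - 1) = u^3 - 6*u^2 + 11*u - 6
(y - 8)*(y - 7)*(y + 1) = y^3 - 14*y^2 + 41*y + 56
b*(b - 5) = b^2 - 5*b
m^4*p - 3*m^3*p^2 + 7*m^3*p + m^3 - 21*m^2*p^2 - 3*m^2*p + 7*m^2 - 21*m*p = m*(m + 7)*(m - 3*p)*(m*p + 1)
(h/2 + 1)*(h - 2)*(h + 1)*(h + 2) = h^4/2 + 3*h^3/2 - h^2 - 6*h - 4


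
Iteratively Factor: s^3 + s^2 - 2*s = (s - 1)*(s^2 + 2*s) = s*(s - 1)*(s + 2)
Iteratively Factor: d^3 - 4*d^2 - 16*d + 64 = (d - 4)*(d^2 - 16) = (d - 4)^2*(d + 4)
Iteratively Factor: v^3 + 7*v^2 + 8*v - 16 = (v + 4)*(v^2 + 3*v - 4) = (v + 4)^2*(v - 1)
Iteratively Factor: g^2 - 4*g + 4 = (g - 2)*(g - 2)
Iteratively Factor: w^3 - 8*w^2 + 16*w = (w)*(w^2 - 8*w + 16) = w*(w - 4)*(w - 4)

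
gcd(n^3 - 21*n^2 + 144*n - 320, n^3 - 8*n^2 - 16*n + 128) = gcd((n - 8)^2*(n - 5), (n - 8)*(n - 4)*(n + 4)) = n - 8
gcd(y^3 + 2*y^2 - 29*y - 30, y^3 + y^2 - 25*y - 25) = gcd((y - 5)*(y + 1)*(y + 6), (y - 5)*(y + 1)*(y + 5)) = y^2 - 4*y - 5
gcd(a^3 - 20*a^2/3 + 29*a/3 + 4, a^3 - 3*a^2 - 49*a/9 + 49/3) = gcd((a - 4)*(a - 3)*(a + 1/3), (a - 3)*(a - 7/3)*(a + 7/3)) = a - 3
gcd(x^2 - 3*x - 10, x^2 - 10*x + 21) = 1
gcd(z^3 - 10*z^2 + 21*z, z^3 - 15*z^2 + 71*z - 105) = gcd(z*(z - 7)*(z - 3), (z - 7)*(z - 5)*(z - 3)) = z^2 - 10*z + 21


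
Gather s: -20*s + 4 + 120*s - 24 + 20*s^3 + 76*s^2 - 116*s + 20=20*s^3 + 76*s^2 - 16*s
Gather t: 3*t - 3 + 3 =3*t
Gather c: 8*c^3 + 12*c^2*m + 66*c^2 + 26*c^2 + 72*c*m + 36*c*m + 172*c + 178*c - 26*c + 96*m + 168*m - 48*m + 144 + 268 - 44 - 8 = 8*c^3 + c^2*(12*m + 92) + c*(108*m + 324) + 216*m + 360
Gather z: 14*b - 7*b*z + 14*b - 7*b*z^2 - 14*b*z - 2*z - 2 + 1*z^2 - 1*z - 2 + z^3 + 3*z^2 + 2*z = 28*b + z^3 + z^2*(4 - 7*b) + z*(-21*b - 1) - 4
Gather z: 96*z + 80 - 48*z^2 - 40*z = -48*z^2 + 56*z + 80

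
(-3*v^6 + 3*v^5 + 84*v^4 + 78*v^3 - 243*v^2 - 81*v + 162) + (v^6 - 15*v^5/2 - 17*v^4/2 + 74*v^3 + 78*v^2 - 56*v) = -2*v^6 - 9*v^5/2 + 151*v^4/2 + 152*v^3 - 165*v^2 - 137*v + 162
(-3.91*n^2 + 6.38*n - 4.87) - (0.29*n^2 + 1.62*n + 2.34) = -4.2*n^2 + 4.76*n - 7.21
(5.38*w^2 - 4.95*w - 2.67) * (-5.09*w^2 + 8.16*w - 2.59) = -27.3842*w^4 + 69.0963*w^3 - 40.7359*w^2 - 8.9667*w + 6.9153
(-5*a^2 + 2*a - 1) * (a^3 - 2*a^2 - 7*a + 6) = -5*a^5 + 12*a^4 + 30*a^3 - 42*a^2 + 19*a - 6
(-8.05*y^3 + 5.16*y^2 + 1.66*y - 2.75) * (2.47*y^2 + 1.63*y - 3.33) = -19.8835*y^5 - 0.376300000000001*y^4 + 39.3175*y^3 - 21.2695*y^2 - 10.0103*y + 9.1575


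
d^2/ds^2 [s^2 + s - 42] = 2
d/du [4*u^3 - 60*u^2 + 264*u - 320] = 12*u^2 - 120*u + 264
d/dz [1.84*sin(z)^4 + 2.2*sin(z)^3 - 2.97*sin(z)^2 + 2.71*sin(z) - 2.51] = (7.36*sin(z)^3 + 6.6*sin(z)^2 - 5.94*sin(z) + 2.71)*cos(z)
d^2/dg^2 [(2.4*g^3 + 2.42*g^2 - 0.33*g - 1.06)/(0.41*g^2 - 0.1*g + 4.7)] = (-4.44089209850063e-16*g^5 + 8.88178419700125e-16*g^4 - 9.114106*g^3 - 35.817156*g^2 + 322.17222*g + 110.66944)/(0.068921*g^6 - 0.05043*g^5 + 2.38251*g^4 - 1.1572*g^3 + 27.3117*g^2 - 6.627*g + 103.823)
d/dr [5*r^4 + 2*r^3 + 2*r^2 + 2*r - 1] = 20*r^3 + 6*r^2 + 4*r + 2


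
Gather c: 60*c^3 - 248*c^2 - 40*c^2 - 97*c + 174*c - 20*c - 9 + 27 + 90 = 60*c^3 - 288*c^2 + 57*c + 108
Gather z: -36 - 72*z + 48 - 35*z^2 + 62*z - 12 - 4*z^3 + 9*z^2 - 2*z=-4*z^3 - 26*z^2 - 12*z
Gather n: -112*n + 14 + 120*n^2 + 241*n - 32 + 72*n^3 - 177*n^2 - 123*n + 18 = 72*n^3 - 57*n^2 + 6*n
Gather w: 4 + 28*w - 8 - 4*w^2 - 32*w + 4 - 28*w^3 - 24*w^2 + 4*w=-28*w^3 - 28*w^2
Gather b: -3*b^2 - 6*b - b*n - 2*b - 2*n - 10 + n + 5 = -3*b^2 + b*(-n - 8) - n - 5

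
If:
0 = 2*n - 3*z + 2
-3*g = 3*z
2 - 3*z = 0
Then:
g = -2/3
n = 0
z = 2/3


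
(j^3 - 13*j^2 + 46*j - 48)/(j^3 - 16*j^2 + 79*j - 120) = (j - 2)/(j - 5)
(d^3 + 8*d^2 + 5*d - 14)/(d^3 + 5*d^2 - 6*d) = (d^2 + 9*d + 14)/(d*(d + 6))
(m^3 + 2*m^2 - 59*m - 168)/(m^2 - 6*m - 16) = (m^2 + 10*m + 21)/(m + 2)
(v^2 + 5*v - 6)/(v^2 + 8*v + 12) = (v - 1)/(v + 2)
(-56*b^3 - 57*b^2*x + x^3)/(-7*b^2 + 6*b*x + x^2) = (-8*b^2 - 7*b*x + x^2)/(-b + x)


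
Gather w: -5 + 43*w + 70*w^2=70*w^2 + 43*w - 5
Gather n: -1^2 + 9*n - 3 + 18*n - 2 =27*n - 6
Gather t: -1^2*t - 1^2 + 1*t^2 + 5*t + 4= t^2 + 4*t + 3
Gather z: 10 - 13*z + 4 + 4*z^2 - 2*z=4*z^2 - 15*z + 14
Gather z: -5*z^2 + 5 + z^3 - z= z^3 - 5*z^2 - z + 5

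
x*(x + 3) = x^2 + 3*x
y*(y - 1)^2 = y^3 - 2*y^2 + y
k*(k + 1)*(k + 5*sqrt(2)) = k^3 + k^2 + 5*sqrt(2)*k^2 + 5*sqrt(2)*k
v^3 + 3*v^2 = v^2*(v + 3)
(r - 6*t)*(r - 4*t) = r^2 - 10*r*t + 24*t^2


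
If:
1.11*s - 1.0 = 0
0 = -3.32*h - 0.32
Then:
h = -0.10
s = 0.90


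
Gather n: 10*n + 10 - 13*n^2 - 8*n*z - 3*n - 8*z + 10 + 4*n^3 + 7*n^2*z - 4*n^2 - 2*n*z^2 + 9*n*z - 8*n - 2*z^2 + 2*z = 4*n^3 + n^2*(7*z - 17) + n*(-2*z^2 + z - 1) - 2*z^2 - 6*z + 20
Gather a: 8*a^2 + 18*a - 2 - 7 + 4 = 8*a^2 + 18*a - 5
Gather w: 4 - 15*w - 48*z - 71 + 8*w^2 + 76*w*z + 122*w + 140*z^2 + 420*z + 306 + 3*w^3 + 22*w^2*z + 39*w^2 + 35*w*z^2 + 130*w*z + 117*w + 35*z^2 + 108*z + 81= 3*w^3 + w^2*(22*z + 47) + w*(35*z^2 + 206*z + 224) + 175*z^2 + 480*z + 320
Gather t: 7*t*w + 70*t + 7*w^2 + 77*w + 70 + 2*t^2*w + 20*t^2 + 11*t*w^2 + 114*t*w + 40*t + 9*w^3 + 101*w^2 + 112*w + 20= t^2*(2*w + 20) + t*(11*w^2 + 121*w + 110) + 9*w^3 + 108*w^2 + 189*w + 90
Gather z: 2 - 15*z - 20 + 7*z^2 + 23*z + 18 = 7*z^2 + 8*z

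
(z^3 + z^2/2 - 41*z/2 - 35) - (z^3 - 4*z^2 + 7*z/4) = 9*z^2/2 - 89*z/4 - 35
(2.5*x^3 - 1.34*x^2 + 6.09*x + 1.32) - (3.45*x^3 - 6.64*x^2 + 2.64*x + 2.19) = -0.95*x^3 + 5.3*x^2 + 3.45*x - 0.87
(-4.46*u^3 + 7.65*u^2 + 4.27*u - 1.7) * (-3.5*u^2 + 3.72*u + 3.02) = 15.61*u^5 - 43.3662*u^4 + 0.0438000000000027*u^3 + 44.9374*u^2 + 6.5714*u - 5.134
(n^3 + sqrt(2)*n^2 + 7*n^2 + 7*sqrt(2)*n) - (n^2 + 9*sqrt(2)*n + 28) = n^3 + sqrt(2)*n^2 + 6*n^2 - 2*sqrt(2)*n - 28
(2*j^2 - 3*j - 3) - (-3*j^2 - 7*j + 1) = 5*j^2 + 4*j - 4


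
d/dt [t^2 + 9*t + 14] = 2*t + 9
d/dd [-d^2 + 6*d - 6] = 6 - 2*d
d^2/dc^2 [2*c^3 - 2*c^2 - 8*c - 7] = 12*c - 4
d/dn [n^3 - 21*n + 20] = 3*n^2 - 21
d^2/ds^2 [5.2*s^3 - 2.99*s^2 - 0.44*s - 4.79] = 31.2*s - 5.98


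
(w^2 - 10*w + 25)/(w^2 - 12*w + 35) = (w - 5)/(w - 7)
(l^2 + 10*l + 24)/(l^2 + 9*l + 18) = (l + 4)/(l + 3)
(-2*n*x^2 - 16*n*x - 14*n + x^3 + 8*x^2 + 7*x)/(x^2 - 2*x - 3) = (-2*n*x - 14*n + x^2 + 7*x)/(x - 3)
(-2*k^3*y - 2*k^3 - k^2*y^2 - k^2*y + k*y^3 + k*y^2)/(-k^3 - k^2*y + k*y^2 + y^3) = k*(-2*k*y - 2*k + y^2 + y)/(-k^2 + y^2)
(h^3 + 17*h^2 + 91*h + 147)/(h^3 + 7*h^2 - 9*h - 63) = (h + 7)/(h - 3)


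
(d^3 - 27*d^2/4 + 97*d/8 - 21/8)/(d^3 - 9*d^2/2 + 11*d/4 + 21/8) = (4*d^2 - 13*d + 3)/(4*d^2 - 4*d - 3)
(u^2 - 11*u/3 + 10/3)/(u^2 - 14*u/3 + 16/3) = (3*u - 5)/(3*u - 8)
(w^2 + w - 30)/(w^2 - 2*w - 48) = (w - 5)/(w - 8)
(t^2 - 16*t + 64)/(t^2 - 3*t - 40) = (t - 8)/(t + 5)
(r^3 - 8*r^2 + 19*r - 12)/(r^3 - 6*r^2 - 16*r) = (-r^3 + 8*r^2 - 19*r + 12)/(r*(-r^2 + 6*r + 16))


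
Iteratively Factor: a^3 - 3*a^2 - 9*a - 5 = (a + 1)*(a^2 - 4*a - 5) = (a - 5)*(a + 1)*(a + 1)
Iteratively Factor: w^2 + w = (w)*(w + 1)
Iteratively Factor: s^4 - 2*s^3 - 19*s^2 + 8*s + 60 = (s + 3)*(s^3 - 5*s^2 - 4*s + 20) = (s - 5)*(s + 3)*(s^2 - 4) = (s - 5)*(s - 2)*(s + 3)*(s + 2)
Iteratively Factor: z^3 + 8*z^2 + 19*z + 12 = (z + 1)*(z^2 + 7*z + 12) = (z + 1)*(z + 4)*(z + 3)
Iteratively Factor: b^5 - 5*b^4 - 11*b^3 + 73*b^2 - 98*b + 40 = (b - 5)*(b^4 - 11*b^2 + 18*b - 8) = (b - 5)*(b - 1)*(b^3 + b^2 - 10*b + 8) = (b - 5)*(b - 1)^2*(b^2 + 2*b - 8) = (b - 5)*(b - 1)^2*(b + 4)*(b - 2)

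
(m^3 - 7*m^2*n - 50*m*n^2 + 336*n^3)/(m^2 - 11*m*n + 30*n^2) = (m^2 - m*n - 56*n^2)/(m - 5*n)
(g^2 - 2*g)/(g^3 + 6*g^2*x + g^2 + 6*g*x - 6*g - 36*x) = g/(g^2 + 6*g*x + 3*g + 18*x)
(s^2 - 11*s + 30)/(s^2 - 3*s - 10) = (s - 6)/(s + 2)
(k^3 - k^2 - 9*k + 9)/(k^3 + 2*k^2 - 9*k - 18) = (k - 1)/(k + 2)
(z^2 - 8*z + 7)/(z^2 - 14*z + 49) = (z - 1)/(z - 7)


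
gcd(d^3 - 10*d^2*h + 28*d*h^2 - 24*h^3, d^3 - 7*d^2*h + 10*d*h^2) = d - 2*h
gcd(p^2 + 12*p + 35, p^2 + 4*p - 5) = p + 5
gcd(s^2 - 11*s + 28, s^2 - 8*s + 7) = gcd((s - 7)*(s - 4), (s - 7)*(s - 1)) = s - 7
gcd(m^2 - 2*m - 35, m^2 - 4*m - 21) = m - 7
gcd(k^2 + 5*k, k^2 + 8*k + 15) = k + 5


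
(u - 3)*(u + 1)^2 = u^3 - u^2 - 5*u - 3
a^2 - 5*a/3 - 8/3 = (a - 8/3)*(a + 1)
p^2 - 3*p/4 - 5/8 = (p - 5/4)*(p + 1/2)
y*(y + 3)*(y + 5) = y^3 + 8*y^2 + 15*y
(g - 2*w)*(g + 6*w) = g^2 + 4*g*w - 12*w^2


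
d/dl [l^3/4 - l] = 3*l^2/4 - 1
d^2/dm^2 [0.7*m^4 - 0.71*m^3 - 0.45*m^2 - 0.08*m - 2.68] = 8.4*m^2 - 4.26*m - 0.9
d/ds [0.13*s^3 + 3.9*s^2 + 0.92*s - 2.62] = 0.39*s^2 + 7.8*s + 0.92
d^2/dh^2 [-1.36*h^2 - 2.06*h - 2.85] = -2.72000000000000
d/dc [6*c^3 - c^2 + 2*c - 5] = 18*c^2 - 2*c + 2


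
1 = 1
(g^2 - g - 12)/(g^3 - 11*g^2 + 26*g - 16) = (g^2 - g - 12)/(g^3 - 11*g^2 + 26*g - 16)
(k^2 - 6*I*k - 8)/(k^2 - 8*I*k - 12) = (k - 4*I)/(k - 6*I)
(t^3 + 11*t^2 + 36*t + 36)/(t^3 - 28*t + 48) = (t^2 + 5*t + 6)/(t^2 - 6*t + 8)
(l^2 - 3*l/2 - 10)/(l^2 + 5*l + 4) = (l^2 - 3*l/2 - 10)/(l^2 + 5*l + 4)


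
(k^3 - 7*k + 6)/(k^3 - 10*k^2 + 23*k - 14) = (k + 3)/(k - 7)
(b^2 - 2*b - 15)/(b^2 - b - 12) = (b - 5)/(b - 4)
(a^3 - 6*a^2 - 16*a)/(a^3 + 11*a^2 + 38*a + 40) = a*(a - 8)/(a^2 + 9*a + 20)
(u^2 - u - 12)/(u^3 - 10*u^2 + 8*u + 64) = (u + 3)/(u^2 - 6*u - 16)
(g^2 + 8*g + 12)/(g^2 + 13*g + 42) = (g + 2)/(g + 7)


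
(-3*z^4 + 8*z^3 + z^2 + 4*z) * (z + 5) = -3*z^5 - 7*z^4 + 41*z^3 + 9*z^2 + 20*z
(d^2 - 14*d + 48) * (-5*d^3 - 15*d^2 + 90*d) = -5*d^5 + 55*d^4 + 60*d^3 - 1980*d^2 + 4320*d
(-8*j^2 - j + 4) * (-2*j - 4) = 16*j^3 + 34*j^2 - 4*j - 16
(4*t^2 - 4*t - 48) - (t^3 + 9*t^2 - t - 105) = -t^3 - 5*t^2 - 3*t + 57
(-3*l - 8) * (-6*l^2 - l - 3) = 18*l^3 + 51*l^2 + 17*l + 24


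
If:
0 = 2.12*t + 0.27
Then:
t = -0.13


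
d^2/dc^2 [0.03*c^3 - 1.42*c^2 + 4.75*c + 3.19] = 0.18*c - 2.84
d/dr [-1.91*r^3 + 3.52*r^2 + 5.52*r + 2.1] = -5.73*r^2 + 7.04*r + 5.52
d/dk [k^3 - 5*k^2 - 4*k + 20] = 3*k^2 - 10*k - 4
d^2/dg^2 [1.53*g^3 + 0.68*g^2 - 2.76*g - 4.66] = 9.18*g + 1.36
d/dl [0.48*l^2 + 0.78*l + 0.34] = 0.96*l + 0.78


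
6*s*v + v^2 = v*(6*s + v)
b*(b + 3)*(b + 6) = b^3 + 9*b^2 + 18*b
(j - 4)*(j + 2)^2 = j^3 - 12*j - 16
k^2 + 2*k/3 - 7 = (k - 7/3)*(k + 3)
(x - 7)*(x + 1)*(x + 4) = x^3 - 2*x^2 - 31*x - 28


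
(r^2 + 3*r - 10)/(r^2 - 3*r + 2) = (r + 5)/(r - 1)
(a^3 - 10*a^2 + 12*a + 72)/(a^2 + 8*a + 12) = (a^2 - 12*a + 36)/(a + 6)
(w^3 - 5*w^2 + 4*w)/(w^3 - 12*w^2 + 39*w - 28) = w/(w - 7)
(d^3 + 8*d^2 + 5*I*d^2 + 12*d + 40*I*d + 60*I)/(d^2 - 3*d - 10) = (d^2 + d*(6 + 5*I) + 30*I)/(d - 5)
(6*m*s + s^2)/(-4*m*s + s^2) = (6*m + s)/(-4*m + s)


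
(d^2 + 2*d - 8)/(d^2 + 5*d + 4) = (d - 2)/(d + 1)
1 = 1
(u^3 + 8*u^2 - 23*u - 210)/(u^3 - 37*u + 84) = (u^2 + u - 30)/(u^2 - 7*u + 12)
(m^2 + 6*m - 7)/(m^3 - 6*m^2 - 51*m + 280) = (m - 1)/(m^2 - 13*m + 40)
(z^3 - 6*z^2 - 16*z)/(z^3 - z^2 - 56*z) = (z + 2)/(z + 7)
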